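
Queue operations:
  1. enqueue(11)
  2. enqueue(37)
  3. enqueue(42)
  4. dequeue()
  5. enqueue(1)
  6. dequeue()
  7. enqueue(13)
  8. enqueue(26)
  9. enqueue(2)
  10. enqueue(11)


enqueue(11) -> [11]
enqueue(37) -> [11, 37]
enqueue(42) -> [11, 37, 42]
dequeue()->11, [37, 42]
enqueue(1) -> [37, 42, 1]
dequeue()->37, [42, 1]
enqueue(13) -> [42, 1, 13]
enqueue(26) -> [42, 1, 13, 26]
enqueue(2) -> [42, 1, 13, 26, 2]
enqueue(11) -> [42, 1, 13, 26, 2, 11]

Final queue: [42, 1, 13, 26, 2, 11]


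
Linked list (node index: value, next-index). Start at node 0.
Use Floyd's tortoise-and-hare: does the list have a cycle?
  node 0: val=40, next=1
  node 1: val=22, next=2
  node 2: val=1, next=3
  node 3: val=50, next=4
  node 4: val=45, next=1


Floyd's tortoise (slow, +1) and hare (fast, +2):
  init: slow=0, fast=0
  step 1: slow=1, fast=2
  step 2: slow=2, fast=4
  step 3: slow=3, fast=2
  step 4: slow=4, fast=4
  slow == fast at node 4: cycle detected

Cycle: yes


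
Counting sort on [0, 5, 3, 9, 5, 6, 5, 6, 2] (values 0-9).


Input: [0, 5, 3, 9, 5, 6, 5, 6, 2]
Counts: [1, 0, 1, 1, 0, 3, 2, 0, 0, 1]

Sorted: [0, 2, 3, 5, 5, 5, 6, 6, 9]


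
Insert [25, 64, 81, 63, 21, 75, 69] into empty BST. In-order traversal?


Insert 25: root
Insert 64: R from 25
Insert 81: R from 25 -> R from 64
Insert 63: R from 25 -> L from 64
Insert 21: L from 25
Insert 75: R from 25 -> R from 64 -> L from 81
Insert 69: R from 25 -> R from 64 -> L from 81 -> L from 75

In-order: [21, 25, 63, 64, 69, 75, 81]


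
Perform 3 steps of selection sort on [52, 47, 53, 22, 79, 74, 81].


Initial: [52, 47, 53, 22, 79, 74, 81]
Step 1: min=22 at 3
  Swap: [22, 47, 53, 52, 79, 74, 81]
Step 2: min=47 at 1
  Swap: [22, 47, 53, 52, 79, 74, 81]
Step 3: min=52 at 3
  Swap: [22, 47, 52, 53, 79, 74, 81]

After 3 steps: [22, 47, 52, 53, 79, 74, 81]


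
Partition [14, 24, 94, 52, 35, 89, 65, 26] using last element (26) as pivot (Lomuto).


Pivot: 26
  14 <= 26: advance i (no swap)
  24 <= 26: advance i (no swap)
Place pivot at 2: [14, 24, 26, 52, 35, 89, 65, 94]

Partitioned: [14, 24, 26, 52, 35, 89, 65, 94]


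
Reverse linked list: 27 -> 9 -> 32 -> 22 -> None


Step 1: curr=27, set curr.next=prev(None) | reversed so far: 27
Step 2: curr=9, set curr.next=prev(27) | reversed so far: 9 -> 27
Step 3: curr=32, set curr.next=prev(9) | reversed so far: 32 -> 9 -> 27
Step 4: curr=22, set curr.next=prev(32) | reversed so far: 22 -> 32 -> 9 -> 27

22 -> 32 -> 9 -> 27 -> None


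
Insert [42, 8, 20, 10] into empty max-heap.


Insert 42: [42]
Insert 8: [42, 8]
Insert 20: [42, 8, 20]
Insert 10: [42, 10, 20, 8]

Final heap: [42, 10, 20, 8]


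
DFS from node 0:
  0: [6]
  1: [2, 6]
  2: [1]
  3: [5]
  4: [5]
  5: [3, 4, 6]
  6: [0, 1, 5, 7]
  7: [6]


Visit 0, push [6]
Visit 6, push [7, 5, 1]
Visit 1, push [2]
Visit 2, push []
Visit 5, push [4, 3]
Visit 3, push []
Visit 4, push []
Visit 7, push []

DFS order: [0, 6, 1, 2, 5, 3, 4, 7]


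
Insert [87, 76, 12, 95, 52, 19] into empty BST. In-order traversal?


Insert 87: root
Insert 76: L from 87
Insert 12: L from 87 -> L from 76
Insert 95: R from 87
Insert 52: L from 87 -> L from 76 -> R from 12
Insert 19: L from 87 -> L from 76 -> R from 12 -> L from 52

In-order: [12, 19, 52, 76, 87, 95]


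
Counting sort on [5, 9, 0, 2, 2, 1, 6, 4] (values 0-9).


Input: [5, 9, 0, 2, 2, 1, 6, 4]
Counts: [1, 1, 2, 0, 1, 1, 1, 0, 0, 1]

Sorted: [0, 1, 2, 2, 4, 5, 6, 9]


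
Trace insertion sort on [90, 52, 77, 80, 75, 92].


Initial: [90, 52, 77, 80, 75, 92]
Insert 52: [52, 90, 77, 80, 75, 92]
Insert 77: [52, 77, 90, 80, 75, 92]
Insert 80: [52, 77, 80, 90, 75, 92]
Insert 75: [52, 75, 77, 80, 90, 92]
Insert 92: [52, 75, 77, 80, 90, 92]

Sorted: [52, 75, 77, 80, 90, 92]


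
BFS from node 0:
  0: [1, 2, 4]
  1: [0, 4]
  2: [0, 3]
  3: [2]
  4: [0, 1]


Visit 0, enqueue [1, 2, 4]
Visit 1, enqueue []
Visit 2, enqueue [3]
Visit 4, enqueue []
Visit 3, enqueue []

BFS order: [0, 1, 2, 4, 3]


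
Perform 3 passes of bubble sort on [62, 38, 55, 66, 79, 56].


Initial: [62, 38, 55, 66, 79, 56]
Pass 1: [38, 55, 62, 66, 56, 79] (3 swaps)
Pass 2: [38, 55, 62, 56, 66, 79] (1 swaps)
Pass 3: [38, 55, 56, 62, 66, 79] (1 swaps)

After 3 passes: [38, 55, 56, 62, 66, 79]


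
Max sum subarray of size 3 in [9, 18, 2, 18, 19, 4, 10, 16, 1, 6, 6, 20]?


[0:3]: 29
[1:4]: 38
[2:5]: 39
[3:6]: 41
[4:7]: 33
[5:8]: 30
[6:9]: 27
[7:10]: 23
[8:11]: 13
[9:12]: 32

Max: 41 at [3:6]


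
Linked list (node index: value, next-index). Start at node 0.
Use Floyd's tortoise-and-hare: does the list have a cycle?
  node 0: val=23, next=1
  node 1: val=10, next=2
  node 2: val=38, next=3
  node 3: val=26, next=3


Floyd's tortoise (slow, +1) and hare (fast, +2):
  init: slow=0, fast=0
  step 1: slow=1, fast=2
  step 2: slow=2, fast=3
  step 3: slow=3, fast=3
  slow == fast at node 3: cycle detected

Cycle: yes


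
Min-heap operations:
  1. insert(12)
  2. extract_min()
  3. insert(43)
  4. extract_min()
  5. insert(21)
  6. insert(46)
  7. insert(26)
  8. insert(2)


insert(12) -> [12]
extract_min()->12, []
insert(43) -> [43]
extract_min()->43, []
insert(21) -> [21]
insert(46) -> [21, 46]
insert(26) -> [21, 46, 26]
insert(2) -> [2, 21, 26, 46]

Final heap: [2, 21, 26, 46]


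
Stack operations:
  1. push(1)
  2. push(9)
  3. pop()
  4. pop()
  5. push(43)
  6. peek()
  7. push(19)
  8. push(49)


push(1) -> [1]
push(9) -> [1, 9]
pop()->9, [1]
pop()->1, []
push(43) -> [43]
peek()->43
push(19) -> [43, 19]
push(49) -> [43, 19, 49]

Final stack: [43, 19, 49]


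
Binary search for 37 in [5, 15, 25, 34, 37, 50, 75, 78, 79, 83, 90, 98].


Step 1: lo=0, hi=11, mid=5, val=50
Step 2: lo=0, hi=4, mid=2, val=25
Step 3: lo=3, hi=4, mid=3, val=34
Step 4: lo=4, hi=4, mid=4, val=37

Found at index 4


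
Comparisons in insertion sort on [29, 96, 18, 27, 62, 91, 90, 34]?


Algorithm: insertion sort
Input: [29, 96, 18, 27, 62, 91, 90, 34]
Sorted: [18, 27, 29, 34, 62, 90, 91, 96]

18


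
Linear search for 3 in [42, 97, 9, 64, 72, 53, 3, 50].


i=0: 42!=3
i=1: 97!=3
i=2: 9!=3
i=3: 64!=3
i=4: 72!=3
i=5: 53!=3
i=6: 3==3 found!

Found at 6, 7 comps


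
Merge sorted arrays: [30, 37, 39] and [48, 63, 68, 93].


Take 30 from A
Take 37 from A
Take 39 from A

Merged: [30, 37, 39, 48, 63, 68, 93]


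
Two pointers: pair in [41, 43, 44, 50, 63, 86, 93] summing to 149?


lo=0(41)+hi=6(93)=134
lo=1(43)+hi=6(93)=136
lo=2(44)+hi=6(93)=137
lo=3(50)+hi=6(93)=143
lo=4(63)+hi=6(93)=156
lo=4(63)+hi=5(86)=149

Yes: 63+86=149


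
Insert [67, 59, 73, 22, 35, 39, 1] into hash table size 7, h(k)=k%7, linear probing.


Insert 67: h=4 -> slot 4
Insert 59: h=3 -> slot 3
Insert 73: h=3, 2 probes -> slot 5
Insert 22: h=1 -> slot 1
Insert 35: h=0 -> slot 0
Insert 39: h=4, 2 probes -> slot 6
Insert 1: h=1, 1 probes -> slot 2

Table: [35, 22, 1, 59, 67, 73, 39]


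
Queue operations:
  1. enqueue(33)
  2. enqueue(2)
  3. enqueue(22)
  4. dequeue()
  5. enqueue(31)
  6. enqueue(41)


enqueue(33) -> [33]
enqueue(2) -> [33, 2]
enqueue(22) -> [33, 2, 22]
dequeue()->33, [2, 22]
enqueue(31) -> [2, 22, 31]
enqueue(41) -> [2, 22, 31, 41]

Final queue: [2, 22, 31, 41]


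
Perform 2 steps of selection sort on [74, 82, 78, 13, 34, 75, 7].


Initial: [74, 82, 78, 13, 34, 75, 7]
Step 1: min=7 at 6
  Swap: [7, 82, 78, 13, 34, 75, 74]
Step 2: min=13 at 3
  Swap: [7, 13, 78, 82, 34, 75, 74]

After 2 steps: [7, 13, 78, 82, 34, 75, 74]


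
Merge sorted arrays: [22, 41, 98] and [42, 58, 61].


Take 22 from A
Take 41 from A
Take 42 from B
Take 58 from B
Take 61 from B

Merged: [22, 41, 42, 58, 61, 98]


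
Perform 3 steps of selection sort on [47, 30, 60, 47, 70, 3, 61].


Initial: [47, 30, 60, 47, 70, 3, 61]
Step 1: min=3 at 5
  Swap: [3, 30, 60, 47, 70, 47, 61]
Step 2: min=30 at 1
  Swap: [3, 30, 60, 47, 70, 47, 61]
Step 3: min=47 at 3
  Swap: [3, 30, 47, 60, 70, 47, 61]

After 3 steps: [3, 30, 47, 60, 70, 47, 61]


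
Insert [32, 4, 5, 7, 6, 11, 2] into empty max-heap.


Insert 32: [32]
Insert 4: [32, 4]
Insert 5: [32, 4, 5]
Insert 7: [32, 7, 5, 4]
Insert 6: [32, 7, 5, 4, 6]
Insert 11: [32, 7, 11, 4, 6, 5]
Insert 2: [32, 7, 11, 4, 6, 5, 2]

Final heap: [32, 7, 11, 4, 6, 5, 2]


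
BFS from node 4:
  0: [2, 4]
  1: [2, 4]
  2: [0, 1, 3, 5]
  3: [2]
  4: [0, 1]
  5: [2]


Visit 4, enqueue [0, 1]
Visit 0, enqueue [2]
Visit 1, enqueue []
Visit 2, enqueue [3, 5]
Visit 3, enqueue []
Visit 5, enqueue []

BFS order: [4, 0, 1, 2, 3, 5]


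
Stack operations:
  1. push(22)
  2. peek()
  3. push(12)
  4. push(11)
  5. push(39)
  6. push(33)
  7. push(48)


push(22) -> [22]
peek()->22
push(12) -> [22, 12]
push(11) -> [22, 12, 11]
push(39) -> [22, 12, 11, 39]
push(33) -> [22, 12, 11, 39, 33]
push(48) -> [22, 12, 11, 39, 33, 48]

Final stack: [22, 12, 11, 39, 33, 48]


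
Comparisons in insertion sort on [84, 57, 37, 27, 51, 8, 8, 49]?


Algorithm: insertion sort
Input: [84, 57, 37, 27, 51, 8, 8, 49]
Sorted: [8, 8, 27, 37, 49, 51, 57, 84]

24


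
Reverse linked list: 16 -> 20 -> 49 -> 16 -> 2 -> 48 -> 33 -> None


Step 1: curr=16, set curr.next=prev(None) | reversed so far: 16
Step 2: curr=20, set curr.next=prev(16) | reversed so far: 20 -> 16
Step 3: curr=49, set curr.next=prev(20) | reversed so far: 49 -> 20 -> 16
Step 4: curr=16, set curr.next=prev(49) | reversed so far: 16 -> 49 -> 20 -> 16
Step 5: curr=2, set curr.next=prev(16) | reversed so far: 2 -> 16 -> 49 -> 20 -> 16
Step 6: curr=48, set curr.next=prev(2) | reversed so far: 48 -> 2 -> 16 -> 49 -> 20 -> 16
Step 7: curr=33, set curr.next=prev(48) | reversed so far: 33 -> 48 -> 2 -> 16 -> 49 -> 20 -> 16

33 -> 48 -> 2 -> 16 -> 49 -> 20 -> 16 -> None


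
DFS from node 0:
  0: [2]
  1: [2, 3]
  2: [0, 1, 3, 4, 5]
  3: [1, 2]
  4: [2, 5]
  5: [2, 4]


Visit 0, push [2]
Visit 2, push [5, 4, 3, 1]
Visit 1, push [3]
Visit 3, push []
Visit 4, push [5]
Visit 5, push []

DFS order: [0, 2, 1, 3, 4, 5]


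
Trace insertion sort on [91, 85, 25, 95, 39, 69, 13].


Initial: [91, 85, 25, 95, 39, 69, 13]
Insert 85: [85, 91, 25, 95, 39, 69, 13]
Insert 25: [25, 85, 91, 95, 39, 69, 13]
Insert 95: [25, 85, 91, 95, 39, 69, 13]
Insert 39: [25, 39, 85, 91, 95, 69, 13]
Insert 69: [25, 39, 69, 85, 91, 95, 13]
Insert 13: [13, 25, 39, 69, 85, 91, 95]

Sorted: [13, 25, 39, 69, 85, 91, 95]


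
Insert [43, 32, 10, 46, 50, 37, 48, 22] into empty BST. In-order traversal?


Insert 43: root
Insert 32: L from 43
Insert 10: L from 43 -> L from 32
Insert 46: R from 43
Insert 50: R from 43 -> R from 46
Insert 37: L from 43 -> R from 32
Insert 48: R from 43 -> R from 46 -> L from 50
Insert 22: L from 43 -> L from 32 -> R from 10

In-order: [10, 22, 32, 37, 43, 46, 48, 50]


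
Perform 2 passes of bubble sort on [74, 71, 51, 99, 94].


Initial: [74, 71, 51, 99, 94]
Pass 1: [71, 51, 74, 94, 99] (3 swaps)
Pass 2: [51, 71, 74, 94, 99] (1 swaps)

After 2 passes: [51, 71, 74, 94, 99]


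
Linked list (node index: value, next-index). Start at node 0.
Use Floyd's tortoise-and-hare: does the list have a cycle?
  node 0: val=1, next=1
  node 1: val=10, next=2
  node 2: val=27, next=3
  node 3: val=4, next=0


Floyd's tortoise (slow, +1) and hare (fast, +2):
  init: slow=0, fast=0
  step 1: slow=1, fast=2
  step 2: slow=2, fast=0
  step 3: slow=3, fast=2
  step 4: slow=0, fast=0
  slow == fast at node 0: cycle detected

Cycle: yes


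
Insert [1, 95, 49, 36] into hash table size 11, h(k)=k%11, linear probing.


Insert 1: h=1 -> slot 1
Insert 95: h=7 -> slot 7
Insert 49: h=5 -> slot 5
Insert 36: h=3 -> slot 3

Table: [None, 1, None, 36, None, 49, None, 95, None, None, None]


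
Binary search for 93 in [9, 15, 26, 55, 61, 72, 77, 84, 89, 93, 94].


Step 1: lo=0, hi=10, mid=5, val=72
Step 2: lo=6, hi=10, mid=8, val=89
Step 3: lo=9, hi=10, mid=9, val=93

Found at index 9


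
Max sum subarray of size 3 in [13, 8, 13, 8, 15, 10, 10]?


[0:3]: 34
[1:4]: 29
[2:5]: 36
[3:6]: 33
[4:7]: 35

Max: 36 at [2:5]


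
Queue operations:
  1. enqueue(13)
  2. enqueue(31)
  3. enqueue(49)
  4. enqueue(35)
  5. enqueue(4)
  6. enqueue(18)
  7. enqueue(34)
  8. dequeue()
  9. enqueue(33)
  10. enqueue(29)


enqueue(13) -> [13]
enqueue(31) -> [13, 31]
enqueue(49) -> [13, 31, 49]
enqueue(35) -> [13, 31, 49, 35]
enqueue(4) -> [13, 31, 49, 35, 4]
enqueue(18) -> [13, 31, 49, 35, 4, 18]
enqueue(34) -> [13, 31, 49, 35, 4, 18, 34]
dequeue()->13, [31, 49, 35, 4, 18, 34]
enqueue(33) -> [31, 49, 35, 4, 18, 34, 33]
enqueue(29) -> [31, 49, 35, 4, 18, 34, 33, 29]

Final queue: [31, 49, 35, 4, 18, 34, 33, 29]


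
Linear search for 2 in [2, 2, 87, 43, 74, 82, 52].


i=0: 2==2 found!

Found at 0, 1 comps


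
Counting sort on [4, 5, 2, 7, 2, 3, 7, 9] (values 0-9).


Input: [4, 5, 2, 7, 2, 3, 7, 9]
Counts: [0, 0, 2, 1, 1, 1, 0, 2, 0, 1]

Sorted: [2, 2, 3, 4, 5, 7, 7, 9]


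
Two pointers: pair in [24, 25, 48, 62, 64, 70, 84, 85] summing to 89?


lo=0(24)+hi=7(85)=109
lo=0(24)+hi=6(84)=108
lo=0(24)+hi=5(70)=94
lo=0(24)+hi=4(64)=88
lo=1(25)+hi=4(64)=89

Yes: 25+64=89


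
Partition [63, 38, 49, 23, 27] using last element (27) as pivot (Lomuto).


Pivot: 27
  23 <= 27: swap -> [23, 38, 49, 63, 27]
Place pivot at 1: [23, 27, 49, 63, 38]

Partitioned: [23, 27, 49, 63, 38]


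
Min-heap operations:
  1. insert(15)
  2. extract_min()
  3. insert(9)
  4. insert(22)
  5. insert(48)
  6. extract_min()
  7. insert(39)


insert(15) -> [15]
extract_min()->15, []
insert(9) -> [9]
insert(22) -> [9, 22]
insert(48) -> [9, 22, 48]
extract_min()->9, [22, 48]
insert(39) -> [22, 48, 39]

Final heap: [22, 48, 39]


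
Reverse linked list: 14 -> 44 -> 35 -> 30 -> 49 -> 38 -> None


Step 1: curr=14, set curr.next=prev(None) | reversed so far: 14
Step 2: curr=44, set curr.next=prev(14) | reversed so far: 44 -> 14
Step 3: curr=35, set curr.next=prev(44) | reversed so far: 35 -> 44 -> 14
Step 4: curr=30, set curr.next=prev(35) | reversed so far: 30 -> 35 -> 44 -> 14
Step 5: curr=49, set curr.next=prev(30) | reversed so far: 49 -> 30 -> 35 -> 44 -> 14
Step 6: curr=38, set curr.next=prev(49) | reversed so far: 38 -> 49 -> 30 -> 35 -> 44 -> 14

38 -> 49 -> 30 -> 35 -> 44 -> 14 -> None


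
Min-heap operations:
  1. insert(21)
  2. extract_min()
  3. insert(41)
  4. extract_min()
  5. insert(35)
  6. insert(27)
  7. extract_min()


insert(21) -> [21]
extract_min()->21, []
insert(41) -> [41]
extract_min()->41, []
insert(35) -> [35]
insert(27) -> [27, 35]
extract_min()->27, [35]

Final heap: [35]


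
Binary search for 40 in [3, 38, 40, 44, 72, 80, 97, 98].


Step 1: lo=0, hi=7, mid=3, val=44
Step 2: lo=0, hi=2, mid=1, val=38
Step 3: lo=2, hi=2, mid=2, val=40

Found at index 2


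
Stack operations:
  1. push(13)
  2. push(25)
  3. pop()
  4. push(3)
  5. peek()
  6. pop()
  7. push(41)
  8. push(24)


push(13) -> [13]
push(25) -> [13, 25]
pop()->25, [13]
push(3) -> [13, 3]
peek()->3
pop()->3, [13]
push(41) -> [13, 41]
push(24) -> [13, 41, 24]

Final stack: [13, 41, 24]


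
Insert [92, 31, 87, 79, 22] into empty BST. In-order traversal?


Insert 92: root
Insert 31: L from 92
Insert 87: L from 92 -> R from 31
Insert 79: L from 92 -> R from 31 -> L from 87
Insert 22: L from 92 -> L from 31

In-order: [22, 31, 79, 87, 92]


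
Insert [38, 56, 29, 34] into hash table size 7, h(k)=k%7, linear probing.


Insert 38: h=3 -> slot 3
Insert 56: h=0 -> slot 0
Insert 29: h=1 -> slot 1
Insert 34: h=6 -> slot 6

Table: [56, 29, None, 38, None, None, 34]


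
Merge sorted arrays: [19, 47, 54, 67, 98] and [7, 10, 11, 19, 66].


Take 7 from B
Take 10 from B
Take 11 from B
Take 19 from A
Take 19 from B
Take 47 from A
Take 54 from A
Take 66 from B

Merged: [7, 10, 11, 19, 19, 47, 54, 66, 67, 98]


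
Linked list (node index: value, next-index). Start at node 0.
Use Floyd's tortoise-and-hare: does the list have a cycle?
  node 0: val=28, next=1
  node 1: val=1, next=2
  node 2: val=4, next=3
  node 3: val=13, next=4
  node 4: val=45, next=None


Floyd's tortoise (slow, +1) and hare (fast, +2):
  init: slow=0, fast=0
  step 1: slow=1, fast=2
  step 2: slow=2, fast=4
  step 3: fast -> None, no cycle

Cycle: no


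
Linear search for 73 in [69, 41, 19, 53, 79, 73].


i=0: 69!=73
i=1: 41!=73
i=2: 19!=73
i=3: 53!=73
i=4: 79!=73
i=5: 73==73 found!

Found at 5, 6 comps


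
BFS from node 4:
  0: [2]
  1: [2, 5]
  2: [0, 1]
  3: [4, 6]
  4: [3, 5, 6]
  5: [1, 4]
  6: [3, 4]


Visit 4, enqueue [3, 5, 6]
Visit 3, enqueue []
Visit 5, enqueue [1]
Visit 6, enqueue []
Visit 1, enqueue [2]
Visit 2, enqueue [0]
Visit 0, enqueue []

BFS order: [4, 3, 5, 6, 1, 2, 0]


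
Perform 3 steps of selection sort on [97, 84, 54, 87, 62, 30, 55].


Initial: [97, 84, 54, 87, 62, 30, 55]
Step 1: min=30 at 5
  Swap: [30, 84, 54, 87, 62, 97, 55]
Step 2: min=54 at 2
  Swap: [30, 54, 84, 87, 62, 97, 55]
Step 3: min=55 at 6
  Swap: [30, 54, 55, 87, 62, 97, 84]

After 3 steps: [30, 54, 55, 87, 62, 97, 84]


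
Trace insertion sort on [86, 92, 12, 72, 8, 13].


Initial: [86, 92, 12, 72, 8, 13]
Insert 92: [86, 92, 12, 72, 8, 13]
Insert 12: [12, 86, 92, 72, 8, 13]
Insert 72: [12, 72, 86, 92, 8, 13]
Insert 8: [8, 12, 72, 86, 92, 13]
Insert 13: [8, 12, 13, 72, 86, 92]

Sorted: [8, 12, 13, 72, 86, 92]


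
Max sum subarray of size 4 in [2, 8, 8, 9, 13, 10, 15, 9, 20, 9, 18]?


[0:4]: 27
[1:5]: 38
[2:6]: 40
[3:7]: 47
[4:8]: 47
[5:9]: 54
[6:10]: 53
[7:11]: 56

Max: 56 at [7:11]


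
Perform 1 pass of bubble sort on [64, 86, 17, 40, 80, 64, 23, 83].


Initial: [64, 86, 17, 40, 80, 64, 23, 83]
Pass 1: [64, 17, 40, 80, 64, 23, 83, 86] (6 swaps)

After 1 pass: [64, 17, 40, 80, 64, 23, 83, 86]


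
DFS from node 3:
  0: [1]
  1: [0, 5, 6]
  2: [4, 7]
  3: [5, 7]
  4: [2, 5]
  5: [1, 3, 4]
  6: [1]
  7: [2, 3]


Visit 3, push [7, 5]
Visit 5, push [4, 1]
Visit 1, push [6, 0]
Visit 0, push []
Visit 6, push []
Visit 4, push [2]
Visit 2, push [7]
Visit 7, push []

DFS order: [3, 5, 1, 0, 6, 4, 2, 7]


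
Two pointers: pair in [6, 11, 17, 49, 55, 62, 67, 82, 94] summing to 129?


lo=0(6)+hi=8(94)=100
lo=1(11)+hi=8(94)=105
lo=2(17)+hi=8(94)=111
lo=3(49)+hi=8(94)=143
lo=3(49)+hi=7(82)=131
lo=3(49)+hi=6(67)=116
lo=4(55)+hi=6(67)=122
lo=5(62)+hi=6(67)=129

Yes: 62+67=129


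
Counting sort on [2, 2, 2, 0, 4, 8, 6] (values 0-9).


Input: [2, 2, 2, 0, 4, 8, 6]
Counts: [1, 0, 3, 0, 1, 0, 1, 0, 1, 0]

Sorted: [0, 2, 2, 2, 4, 6, 8]


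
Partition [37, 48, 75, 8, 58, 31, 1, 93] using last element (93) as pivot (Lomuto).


Pivot: 93
  37 <= 93: advance i (no swap)
  48 <= 93: advance i (no swap)
  75 <= 93: advance i (no swap)
  8 <= 93: advance i (no swap)
  58 <= 93: advance i (no swap)
  31 <= 93: advance i (no swap)
  1 <= 93: advance i (no swap)
Place pivot at 7: [37, 48, 75, 8, 58, 31, 1, 93]

Partitioned: [37, 48, 75, 8, 58, 31, 1, 93]


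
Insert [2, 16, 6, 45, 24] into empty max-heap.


Insert 2: [2]
Insert 16: [16, 2]
Insert 6: [16, 2, 6]
Insert 45: [45, 16, 6, 2]
Insert 24: [45, 24, 6, 2, 16]

Final heap: [45, 24, 6, 2, 16]


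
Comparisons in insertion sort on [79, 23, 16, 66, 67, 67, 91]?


Algorithm: insertion sort
Input: [79, 23, 16, 66, 67, 67, 91]
Sorted: [16, 23, 66, 67, 67, 79, 91]

10


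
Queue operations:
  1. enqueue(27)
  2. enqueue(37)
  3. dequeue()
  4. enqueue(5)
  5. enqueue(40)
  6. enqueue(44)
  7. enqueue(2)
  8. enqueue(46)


enqueue(27) -> [27]
enqueue(37) -> [27, 37]
dequeue()->27, [37]
enqueue(5) -> [37, 5]
enqueue(40) -> [37, 5, 40]
enqueue(44) -> [37, 5, 40, 44]
enqueue(2) -> [37, 5, 40, 44, 2]
enqueue(46) -> [37, 5, 40, 44, 2, 46]

Final queue: [37, 5, 40, 44, 2, 46]


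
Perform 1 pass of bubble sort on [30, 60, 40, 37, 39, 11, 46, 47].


Initial: [30, 60, 40, 37, 39, 11, 46, 47]
Pass 1: [30, 40, 37, 39, 11, 46, 47, 60] (6 swaps)

After 1 pass: [30, 40, 37, 39, 11, 46, 47, 60]


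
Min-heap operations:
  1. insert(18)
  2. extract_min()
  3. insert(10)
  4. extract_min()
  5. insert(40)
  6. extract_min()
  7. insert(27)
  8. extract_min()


insert(18) -> [18]
extract_min()->18, []
insert(10) -> [10]
extract_min()->10, []
insert(40) -> [40]
extract_min()->40, []
insert(27) -> [27]
extract_min()->27, []

Final heap: []


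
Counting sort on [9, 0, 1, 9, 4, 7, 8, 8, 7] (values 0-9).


Input: [9, 0, 1, 9, 4, 7, 8, 8, 7]
Counts: [1, 1, 0, 0, 1, 0, 0, 2, 2, 2]

Sorted: [0, 1, 4, 7, 7, 8, 8, 9, 9]


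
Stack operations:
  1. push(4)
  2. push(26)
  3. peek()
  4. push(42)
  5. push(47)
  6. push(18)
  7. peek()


push(4) -> [4]
push(26) -> [4, 26]
peek()->26
push(42) -> [4, 26, 42]
push(47) -> [4, 26, 42, 47]
push(18) -> [4, 26, 42, 47, 18]
peek()->18

Final stack: [4, 26, 42, 47, 18]


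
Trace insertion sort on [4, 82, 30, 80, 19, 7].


Initial: [4, 82, 30, 80, 19, 7]
Insert 82: [4, 82, 30, 80, 19, 7]
Insert 30: [4, 30, 82, 80, 19, 7]
Insert 80: [4, 30, 80, 82, 19, 7]
Insert 19: [4, 19, 30, 80, 82, 7]
Insert 7: [4, 7, 19, 30, 80, 82]

Sorted: [4, 7, 19, 30, 80, 82]


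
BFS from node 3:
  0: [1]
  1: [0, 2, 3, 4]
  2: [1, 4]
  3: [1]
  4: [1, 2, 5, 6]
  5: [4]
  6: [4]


Visit 3, enqueue [1]
Visit 1, enqueue [0, 2, 4]
Visit 0, enqueue []
Visit 2, enqueue []
Visit 4, enqueue [5, 6]
Visit 5, enqueue []
Visit 6, enqueue []

BFS order: [3, 1, 0, 2, 4, 5, 6]


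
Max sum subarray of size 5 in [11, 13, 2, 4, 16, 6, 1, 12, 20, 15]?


[0:5]: 46
[1:6]: 41
[2:7]: 29
[3:8]: 39
[4:9]: 55
[5:10]: 54

Max: 55 at [4:9]


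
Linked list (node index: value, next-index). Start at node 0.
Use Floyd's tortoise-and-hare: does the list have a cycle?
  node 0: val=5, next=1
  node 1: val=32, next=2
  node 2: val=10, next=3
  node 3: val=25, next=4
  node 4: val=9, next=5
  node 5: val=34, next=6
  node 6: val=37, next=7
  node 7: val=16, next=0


Floyd's tortoise (slow, +1) and hare (fast, +2):
  init: slow=0, fast=0
  step 1: slow=1, fast=2
  step 2: slow=2, fast=4
  step 3: slow=3, fast=6
  step 4: slow=4, fast=0
  step 5: slow=5, fast=2
  step 6: slow=6, fast=4
  step 7: slow=7, fast=6
  step 8: slow=0, fast=0
  slow == fast at node 0: cycle detected

Cycle: yes


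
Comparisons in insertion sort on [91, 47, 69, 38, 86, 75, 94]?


Algorithm: insertion sort
Input: [91, 47, 69, 38, 86, 75, 94]
Sorted: [38, 47, 69, 75, 86, 91, 94]

12


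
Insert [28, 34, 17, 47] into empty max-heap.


Insert 28: [28]
Insert 34: [34, 28]
Insert 17: [34, 28, 17]
Insert 47: [47, 34, 17, 28]

Final heap: [47, 34, 17, 28]


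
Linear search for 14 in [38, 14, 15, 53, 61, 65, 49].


i=0: 38!=14
i=1: 14==14 found!

Found at 1, 2 comps


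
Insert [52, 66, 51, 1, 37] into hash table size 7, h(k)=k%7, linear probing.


Insert 52: h=3 -> slot 3
Insert 66: h=3, 1 probes -> slot 4
Insert 51: h=2 -> slot 2
Insert 1: h=1 -> slot 1
Insert 37: h=2, 3 probes -> slot 5

Table: [None, 1, 51, 52, 66, 37, None]


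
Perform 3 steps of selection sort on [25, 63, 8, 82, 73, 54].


Initial: [25, 63, 8, 82, 73, 54]
Step 1: min=8 at 2
  Swap: [8, 63, 25, 82, 73, 54]
Step 2: min=25 at 2
  Swap: [8, 25, 63, 82, 73, 54]
Step 3: min=54 at 5
  Swap: [8, 25, 54, 82, 73, 63]

After 3 steps: [8, 25, 54, 82, 73, 63]


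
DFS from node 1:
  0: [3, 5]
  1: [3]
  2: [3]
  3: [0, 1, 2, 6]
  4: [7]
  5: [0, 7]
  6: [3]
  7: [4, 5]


Visit 1, push [3]
Visit 3, push [6, 2, 0]
Visit 0, push [5]
Visit 5, push [7]
Visit 7, push [4]
Visit 4, push []
Visit 2, push []
Visit 6, push []

DFS order: [1, 3, 0, 5, 7, 4, 2, 6]


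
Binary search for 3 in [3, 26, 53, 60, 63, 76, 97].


Step 1: lo=0, hi=6, mid=3, val=60
Step 2: lo=0, hi=2, mid=1, val=26
Step 3: lo=0, hi=0, mid=0, val=3

Found at index 0


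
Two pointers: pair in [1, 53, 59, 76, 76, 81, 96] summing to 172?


lo=0(1)+hi=6(96)=97
lo=1(53)+hi=6(96)=149
lo=2(59)+hi=6(96)=155
lo=3(76)+hi=6(96)=172

Yes: 76+96=172


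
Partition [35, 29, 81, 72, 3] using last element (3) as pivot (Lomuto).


Pivot: 3
Place pivot at 0: [3, 29, 81, 72, 35]

Partitioned: [3, 29, 81, 72, 35]


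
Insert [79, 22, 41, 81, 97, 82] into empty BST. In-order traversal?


Insert 79: root
Insert 22: L from 79
Insert 41: L from 79 -> R from 22
Insert 81: R from 79
Insert 97: R from 79 -> R from 81
Insert 82: R from 79 -> R from 81 -> L from 97

In-order: [22, 41, 79, 81, 82, 97]


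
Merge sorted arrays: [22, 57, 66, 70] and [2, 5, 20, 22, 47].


Take 2 from B
Take 5 from B
Take 20 from B
Take 22 from A
Take 22 from B
Take 47 from B

Merged: [2, 5, 20, 22, 22, 47, 57, 66, 70]


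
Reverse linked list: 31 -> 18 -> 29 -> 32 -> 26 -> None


Step 1: curr=31, set curr.next=prev(None) | reversed so far: 31
Step 2: curr=18, set curr.next=prev(31) | reversed so far: 18 -> 31
Step 3: curr=29, set curr.next=prev(18) | reversed so far: 29 -> 18 -> 31
Step 4: curr=32, set curr.next=prev(29) | reversed so far: 32 -> 29 -> 18 -> 31
Step 5: curr=26, set curr.next=prev(32) | reversed so far: 26 -> 32 -> 29 -> 18 -> 31

26 -> 32 -> 29 -> 18 -> 31 -> None


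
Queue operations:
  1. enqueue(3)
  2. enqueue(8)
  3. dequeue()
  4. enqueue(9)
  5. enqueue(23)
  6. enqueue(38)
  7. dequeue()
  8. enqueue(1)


enqueue(3) -> [3]
enqueue(8) -> [3, 8]
dequeue()->3, [8]
enqueue(9) -> [8, 9]
enqueue(23) -> [8, 9, 23]
enqueue(38) -> [8, 9, 23, 38]
dequeue()->8, [9, 23, 38]
enqueue(1) -> [9, 23, 38, 1]

Final queue: [9, 23, 38, 1]


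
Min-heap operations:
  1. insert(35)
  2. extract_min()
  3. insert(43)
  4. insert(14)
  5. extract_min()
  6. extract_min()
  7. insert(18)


insert(35) -> [35]
extract_min()->35, []
insert(43) -> [43]
insert(14) -> [14, 43]
extract_min()->14, [43]
extract_min()->43, []
insert(18) -> [18]

Final heap: [18]


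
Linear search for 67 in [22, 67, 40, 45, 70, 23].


i=0: 22!=67
i=1: 67==67 found!

Found at 1, 2 comps


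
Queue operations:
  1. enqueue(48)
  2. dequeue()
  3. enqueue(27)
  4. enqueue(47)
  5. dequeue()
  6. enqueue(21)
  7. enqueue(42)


enqueue(48) -> [48]
dequeue()->48, []
enqueue(27) -> [27]
enqueue(47) -> [27, 47]
dequeue()->27, [47]
enqueue(21) -> [47, 21]
enqueue(42) -> [47, 21, 42]

Final queue: [47, 21, 42]


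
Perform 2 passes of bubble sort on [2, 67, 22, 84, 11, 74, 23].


Initial: [2, 67, 22, 84, 11, 74, 23]
Pass 1: [2, 22, 67, 11, 74, 23, 84] (4 swaps)
Pass 2: [2, 22, 11, 67, 23, 74, 84] (2 swaps)

After 2 passes: [2, 22, 11, 67, 23, 74, 84]


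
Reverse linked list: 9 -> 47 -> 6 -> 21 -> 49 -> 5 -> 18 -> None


Step 1: curr=9, set curr.next=prev(None) | reversed so far: 9
Step 2: curr=47, set curr.next=prev(9) | reversed so far: 47 -> 9
Step 3: curr=6, set curr.next=prev(47) | reversed so far: 6 -> 47 -> 9
Step 4: curr=21, set curr.next=prev(6) | reversed so far: 21 -> 6 -> 47 -> 9
Step 5: curr=49, set curr.next=prev(21) | reversed so far: 49 -> 21 -> 6 -> 47 -> 9
Step 6: curr=5, set curr.next=prev(49) | reversed so far: 5 -> 49 -> 21 -> 6 -> 47 -> 9
Step 7: curr=18, set curr.next=prev(5) | reversed so far: 18 -> 5 -> 49 -> 21 -> 6 -> 47 -> 9

18 -> 5 -> 49 -> 21 -> 6 -> 47 -> 9 -> None


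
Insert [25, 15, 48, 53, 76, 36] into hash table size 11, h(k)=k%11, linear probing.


Insert 25: h=3 -> slot 3
Insert 15: h=4 -> slot 4
Insert 48: h=4, 1 probes -> slot 5
Insert 53: h=9 -> slot 9
Insert 76: h=10 -> slot 10
Insert 36: h=3, 3 probes -> slot 6

Table: [None, None, None, 25, 15, 48, 36, None, None, 53, 76]


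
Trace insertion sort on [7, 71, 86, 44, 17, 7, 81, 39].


Initial: [7, 71, 86, 44, 17, 7, 81, 39]
Insert 71: [7, 71, 86, 44, 17, 7, 81, 39]
Insert 86: [7, 71, 86, 44, 17, 7, 81, 39]
Insert 44: [7, 44, 71, 86, 17, 7, 81, 39]
Insert 17: [7, 17, 44, 71, 86, 7, 81, 39]
Insert 7: [7, 7, 17, 44, 71, 86, 81, 39]
Insert 81: [7, 7, 17, 44, 71, 81, 86, 39]
Insert 39: [7, 7, 17, 39, 44, 71, 81, 86]

Sorted: [7, 7, 17, 39, 44, 71, 81, 86]


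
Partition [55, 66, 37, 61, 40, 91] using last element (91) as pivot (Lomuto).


Pivot: 91
  55 <= 91: advance i (no swap)
  66 <= 91: advance i (no swap)
  37 <= 91: advance i (no swap)
  61 <= 91: advance i (no swap)
  40 <= 91: advance i (no swap)
Place pivot at 5: [55, 66, 37, 61, 40, 91]

Partitioned: [55, 66, 37, 61, 40, 91]


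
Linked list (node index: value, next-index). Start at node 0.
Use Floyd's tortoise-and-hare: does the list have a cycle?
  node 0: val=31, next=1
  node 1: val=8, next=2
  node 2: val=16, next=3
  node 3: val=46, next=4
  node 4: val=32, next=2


Floyd's tortoise (slow, +1) and hare (fast, +2):
  init: slow=0, fast=0
  step 1: slow=1, fast=2
  step 2: slow=2, fast=4
  step 3: slow=3, fast=3
  slow == fast at node 3: cycle detected

Cycle: yes


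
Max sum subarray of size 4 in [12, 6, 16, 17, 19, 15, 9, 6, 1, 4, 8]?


[0:4]: 51
[1:5]: 58
[2:6]: 67
[3:7]: 60
[4:8]: 49
[5:9]: 31
[6:10]: 20
[7:11]: 19

Max: 67 at [2:6]


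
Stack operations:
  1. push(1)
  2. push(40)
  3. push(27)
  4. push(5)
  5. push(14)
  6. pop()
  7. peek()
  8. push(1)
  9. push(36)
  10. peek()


push(1) -> [1]
push(40) -> [1, 40]
push(27) -> [1, 40, 27]
push(5) -> [1, 40, 27, 5]
push(14) -> [1, 40, 27, 5, 14]
pop()->14, [1, 40, 27, 5]
peek()->5
push(1) -> [1, 40, 27, 5, 1]
push(36) -> [1, 40, 27, 5, 1, 36]
peek()->36

Final stack: [1, 40, 27, 5, 1, 36]


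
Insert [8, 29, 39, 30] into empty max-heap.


Insert 8: [8]
Insert 29: [29, 8]
Insert 39: [39, 8, 29]
Insert 30: [39, 30, 29, 8]

Final heap: [39, 30, 29, 8]


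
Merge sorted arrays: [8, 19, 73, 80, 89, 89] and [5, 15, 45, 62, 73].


Take 5 from B
Take 8 from A
Take 15 from B
Take 19 from A
Take 45 from B
Take 62 from B
Take 73 from A
Take 73 from B

Merged: [5, 8, 15, 19, 45, 62, 73, 73, 80, 89, 89]


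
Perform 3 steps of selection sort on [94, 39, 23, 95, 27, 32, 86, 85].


Initial: [94, 39, 23, 95, 27, 32, 86, 85]
Step 1: min=23 at 2
  Swap: [23, 39, 94, 95, 27, 32, 86, 85]
Step 2: min=27 at 4
  Swap: [23, 27, 94, 95, 39, 32, 86, 85]
Step 3: min=32 at 5
  Swap: [23, 27, 32, 95, 39, 94, 86, 85]

After 3 steps: [23, 27, 32, 95, 39, 94, 86, 85]


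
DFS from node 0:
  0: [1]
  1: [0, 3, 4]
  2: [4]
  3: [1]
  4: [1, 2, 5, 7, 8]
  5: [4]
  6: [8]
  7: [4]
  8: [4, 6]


Visit 0, push [1]
Visit 1, push [4, 3]
Visit 3, push []
Visit 4, push [8, 7, 5, 2]
Visit 2, push []
Visit 5, push []
Visit 7, push []
Visit 8, push [6]
Visit 6, push []

DFS order: [0, 1, 3, 4, 2, 5, 7, 8, 6]


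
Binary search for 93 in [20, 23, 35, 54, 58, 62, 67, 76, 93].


Step 1: lo=0, hi=8, mid=4, val=58
Step 2: lo=5, hi=8, mid=6, val=67
Step 3: lo=7, hi=8, mid=7, val=76
Step 4: lo=8, hi=8, mid=8, val=93

Found at index 8


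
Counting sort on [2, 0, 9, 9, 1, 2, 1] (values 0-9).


Input: [2, 0, 9, 9, 1, 2, 1]
Counts: [1, 2, 2, 0, 0, 0, 0, 0, 0, 2]

Sorted: [0, 1, 1, 2, 2, 9, 9]


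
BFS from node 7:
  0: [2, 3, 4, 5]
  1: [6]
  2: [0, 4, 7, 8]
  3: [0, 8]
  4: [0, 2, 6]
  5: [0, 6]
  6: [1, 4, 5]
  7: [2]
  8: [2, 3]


Visit 7, enqueue [2]
Visit 2, enqueue [0, 4, 8]
Visit 0, enqueue [3, 5]
Visit 4, enqueue [6]
Visit 8, enqueue []
Visit 3, enqueue []
Visit 5, enqueue []
Visit 6, enqueue [1]
Visit 1, enqueue []

BFS order: [7, 2, 0, 4, 8, 3, 5, 6, 1]


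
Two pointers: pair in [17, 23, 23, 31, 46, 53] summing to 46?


lo=0(17)+hi=5(53)=70
lo=0(17)+hi=4(46)=63
lo=0(17)+hi=3(31)=48
lo=0(17)+hi=2(23)=40
lo=1(23)+hi=2(23)=46

Yes: 23+23=46


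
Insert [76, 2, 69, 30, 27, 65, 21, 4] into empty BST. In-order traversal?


Insert 76: root
Insert 2: L from 76
Insert 69: L from 76 -> R from 2
Insert 30: L from 76 -> R from 2 -> L from 69
Insert 27: L from 76 -> R from 2 -> L from 69 -> L from 30
Insert 65: L from 76 -> R from 2 -> L from 69 -> R from 30
Insert 21: L from 76 -> R from 2 -> L from 69 -> L from 30 -> L from 27
Insert 4: L from 76 -> R from 2 -> L from 69 -> L from 30 -> L from 27 -> L from 21

In-order: [2, 4, 21, 27, 30, 65, 69, 76]


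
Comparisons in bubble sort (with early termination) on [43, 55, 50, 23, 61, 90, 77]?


Algorithm: bubble sort (with early termination)
Input: [43, 55, 50, 23, 61, 90, 77]
Sorted: [23, 43, 50, 55, 61, 77, 90]

18


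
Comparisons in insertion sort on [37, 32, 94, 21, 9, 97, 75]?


Algorithm: insertion sort
Input: [37, 32, 94, 21, 9, 97, 75]
Sorted: [9, 21, 32, 37, 75, 94, 97]

13


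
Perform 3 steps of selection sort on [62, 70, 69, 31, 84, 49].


Initial: [62, 70, 69, 31, 84, 49]
Step 1: min=31 at 3
  Swap: [31, 70, 69, 62, 84, 49]
Step 2: min=49 at 5
  Swap: [31, 49, 69, 62, 84, 70]
Step 3: min=62 at 3
  Swap: [31, 49, 62, 69, 84, 70]

After 3 steps: [31, 49, 62, 69, 84, 70]


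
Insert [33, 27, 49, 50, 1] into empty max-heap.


Insert 33: [33]
Insert 27: [33, 27]
Insert 49: [49, 27, 33]
Insert 50: [50, 49, 33, 27]
Insert 1: [50, 49, 33, 27, 1]

Final heap: [50, 49, 33, 27, 1]


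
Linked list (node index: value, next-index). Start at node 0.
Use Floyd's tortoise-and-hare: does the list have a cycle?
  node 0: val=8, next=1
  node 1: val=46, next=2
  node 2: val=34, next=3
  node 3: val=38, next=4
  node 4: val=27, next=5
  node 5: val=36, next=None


Floyd's tortoise (slow, +1) and hare (fast, +2):
  init: slow=0, fast=0
  step 1: slow=1, fast=2
  step 2: slow=2, fast=4
  step 3: fast 4->5->None, no cycle

Cycle: no


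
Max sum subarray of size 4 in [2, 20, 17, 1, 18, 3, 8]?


[0:4]: 40
[1:5]: 56
[2:6]: 39
[3:7]: 30

Max: 56 at [1:5]


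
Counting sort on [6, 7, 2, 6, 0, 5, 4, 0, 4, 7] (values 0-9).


Input: [6, 7, 2, 6, 0, 5, 4, 0, 4, 7]
Counts: [2, 0, 1, 0, 2, 1, 2, 2, 0, 0]

Sorted: [0, 0, 2, 4, 4, 5, 6, 6, 7, 7]


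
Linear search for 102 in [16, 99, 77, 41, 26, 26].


i=0: 16!=102
i=1: 99!=102
i=2: 77!=102
i=3: 41!=102
i=4: 26!=102
i=5: 26!=102

Not found, 6 comps


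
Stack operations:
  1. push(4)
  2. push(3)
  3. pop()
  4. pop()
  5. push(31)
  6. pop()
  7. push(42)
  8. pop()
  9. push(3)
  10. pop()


push(4) -> [4]
push(3) -> [4, 3]
pop()->3, [4]
pop()->4, []
push(31) -> [31]
pop()->31, []
push(42) -> [42]
pop()->42, []
push(3) -> [3]
pop()->3, []

Final stack: []


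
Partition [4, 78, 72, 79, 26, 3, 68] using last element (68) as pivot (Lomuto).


Pivot: 68
  4 <= 68: advance i (no swap)
  26 <= 68: swap -> [4, 26, 72, 79, 78, 3, 68]
  3 <= 68: swap -> [4, 26, 3, 79, 78, 72, 68]
Place pivot at 3: [4, 26, 3, 68, 78, 72, 79]

Partitioned: [4, 26, 3, 68, 78, 72, 79]


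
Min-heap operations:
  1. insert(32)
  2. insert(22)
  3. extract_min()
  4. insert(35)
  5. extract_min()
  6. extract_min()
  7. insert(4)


insert(32) -> [32]
insert(22) -> [22, 32]
extract_min()->22, [32]
insert(35) -> [32, 35]
extract_min()->32, [35]
extract_min()->35, []
insert(4) -> [4]

Final heap: [4]


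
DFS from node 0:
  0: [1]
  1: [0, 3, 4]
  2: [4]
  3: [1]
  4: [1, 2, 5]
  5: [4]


Visit 0, push [1]
Visit 1, push [4, 3]
Visit 3, push []
Visit 4, push [5, 2]
Visit 2, push []
Visit 5, push []

DFS order: [0, 1, 3, 4, 2, 5]


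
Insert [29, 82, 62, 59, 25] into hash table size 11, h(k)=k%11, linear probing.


Insert 29: h=7 -> slot 7
Insert 82: h=5 -> slot 5
Insert 62: h=7, 1 probes -> slot 8
Insert 59: h=4 -> slot 4
Insert 25: h=3 -> slot 3

Table: [None, None, None, 25, 59, 82, None, 29, 62, None, None]


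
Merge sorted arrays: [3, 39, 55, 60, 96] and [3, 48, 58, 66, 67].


Take 3 from A
Take 3 from B
Take 39 from A
Take 48 from B
Take 55 from A
Take 58 from B
Take 60 from A
Take 66 from B
Take 67 from B

Merged: [3, 3, 39, 48, 55, 58, 60, 66, 67, 96]


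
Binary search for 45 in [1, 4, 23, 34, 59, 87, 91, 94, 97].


Step 1: lo=0, hi=8, mid=4, val=59
Step 2: lo=0, hi=3, mid=1, val=4
Step 3: lo=2, hi=3, mid=2, val=23
Step 4: lo=3, hi=3, mid=3, val=34

Not found


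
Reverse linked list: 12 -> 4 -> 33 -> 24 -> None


Step 1: curr=12, set curr.next=prev(None) | reversed so far: 12
Step 2: curr=4, set curr.next=prev(12) | reversed so far: 4 -> 12
Step 3: curr=33, set curr.next=prev(4) | reversed so far: 33 -> 4 -> 12
Step 4: curr=24, set curr.next=prev(33) | reversed so far: 24 -> 33 -> 4 -> 12

24 -> 33 -> 4 -> 12 -> None


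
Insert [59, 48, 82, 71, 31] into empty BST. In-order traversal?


Insert 59: root
Insert 48: L from 59
Insert 82: R from 59
Insert 71: R from 59 -> L from 82
Insert 31: L from 59 -> L from 48

In-order: [31, 48, 59, 71, 82]


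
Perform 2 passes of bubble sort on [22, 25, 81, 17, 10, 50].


Initial: [22, 25, 81, 17, 10, 50]
Pass 1: [22, 25, 17, 10, 50, 81] (3 swaps)
Pass 2: [22, 17, 10, 25, 50, 81] (2 swaps)

After 2 passes: [22, 17, 10, 25, 50, 81]


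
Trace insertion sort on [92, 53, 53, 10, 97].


Initial: [92, 53, 53, 10, 97]
Insert 53: [53, 92, 53, 10, 97]
Insert 53: [53, 53, 92, 10, 97]
Insert 10: [10, 53, 53, 92, 97]
Insert 97: [10, 53, 53, 92, 97]

Sorted: [10, 53, 53, 92, 97]


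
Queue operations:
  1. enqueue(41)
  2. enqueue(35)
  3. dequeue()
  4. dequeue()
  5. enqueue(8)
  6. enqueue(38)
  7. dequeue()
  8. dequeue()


enqueue(41) -> [41]
enqueue(35) -> [41, 35]
dequeue()->41, [35]
dequeue()->35, []
enqueue(8) -> [8]
enqueue(38) -> [8, 38]
dequeue()->8, [38]
dequeue()->38, []

Final queue: []


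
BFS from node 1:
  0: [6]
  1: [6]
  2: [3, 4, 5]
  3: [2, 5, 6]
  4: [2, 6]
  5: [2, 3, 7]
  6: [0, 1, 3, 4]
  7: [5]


Visit 1, enqueue [6]
Visit 6, enqueue [0, 3, 4]
Visit 0, enqueue []
Visit 3, enqueue [2, 5]
Visit 4, enqueue []
Visit 2, enqueue []
Visit 5, enqueue [7]
Visit 7, enqueue []

BFS order: [1, 6, 0, 3, 4, 2, 5, 7]


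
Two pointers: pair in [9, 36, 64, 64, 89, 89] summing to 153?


lo=0(9)+hi=5(89)=98
lo=1(36)+hi=5(89)=125
lo=2(64)+hi=5(89)=153

Yes: 64+89=153


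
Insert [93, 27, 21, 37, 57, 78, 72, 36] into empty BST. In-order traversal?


Insert 93: root
Insert 27: L from 93
Insert 21: L from 93 -> L from 27
Insert 37: L from 93 -> R from 27
Insert 57: L from 93 -> R from 27 -> R from 37
Insert 78: L from 93 -> R from 27 -> R from 37 -> R from 57
Insert 72: L from 93 -> R from 27 -> R from 37 -> R from 57 -> L from 78
Insert 36: L from 93 -> R from 27 -> L from 37

In-order: [21, 27, 36, 37, 57, 72, 78, 93]


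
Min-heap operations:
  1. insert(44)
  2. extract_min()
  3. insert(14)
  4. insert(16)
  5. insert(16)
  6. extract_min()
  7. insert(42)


insert(44) -> [44]
extract_min()->44, []
insert(14) -> [14]
insert(16) -> [14, 16]
insert(16) -> [14, 16, 16]
extract_min()->14, [16, 16]
insert(42) -> [16, 16, 42]

Final heap: [16, 16, 42]


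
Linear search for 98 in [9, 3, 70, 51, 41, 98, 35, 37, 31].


i=0: 9!=98
i=1: 3!=98
i=2: 70!=98
i=3: 51!=98
i=4: 41!=98
i=5: 98==98 found!

Found at 5, 6 comps


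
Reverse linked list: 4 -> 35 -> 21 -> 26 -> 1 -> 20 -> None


Step 1: curr=4, set curr.next=prev(None) | reversed so far: 4
Step 2: curr=35, set curr.next=prev(4) | reversed so far: 35 -> 4
Step 3: curr=21, set curr.next=prev(35) | reversed so far: 21 -> 35 -> 4
Step 4: curr=26, set curr.next=prev(21) | reversed so far: 26 -> 21 -> 35 -> 4
Step 5: curr=1, set curr.next=prev(26) | reversed so far: 1 -> 26 -> 21 -> 35 -> 4
Step 6: curr=20, set curr.next=prev(1) | reversed so far: 20 -> 1 -> 26 -> 21 -> 35 -> 4

20 -> 1 -> 26 -> 21 -> 35 -> 4 -> None


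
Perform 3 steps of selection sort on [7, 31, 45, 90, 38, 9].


Initial: [7, 31, 45, 90, 38, 9]
Step 1: min=7 at 0
  Swap: [7, 31, 45, 90, 38, 9]
Step 2: min=9 at 5
  Swap: [7, 9, 45, 90, 38, 31]
Step 3: min=31 at 5
  Swap: [7, 9, 31, 90, 38, 45]

After 3 steps: [7, 9, 31, 90, 38, 45]


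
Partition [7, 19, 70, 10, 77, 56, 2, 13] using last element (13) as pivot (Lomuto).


Pivot: 13
  7 <= 13: advance i (no swap)
  10 <= 13: swap -> [7, 10, 70, 19, 77, 56, 2, 13]
  2 <= 13: swap -> [7, 10, 2, 19, 77, 56, 70, 13]
Place pivot at 3: [7, 10, 2, 13, 77, 56, 70, 19]

Partitioned: [7, 10, 2, 13, 77, 56, 70, 19]


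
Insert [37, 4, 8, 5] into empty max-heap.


Insert 37: [37]
Insert 4: [37, 4]
Insert 8: [37, 4, 8]
Insert 5: [37, 5, 8, 4]

Final heap: [37, 5, 8, 4]


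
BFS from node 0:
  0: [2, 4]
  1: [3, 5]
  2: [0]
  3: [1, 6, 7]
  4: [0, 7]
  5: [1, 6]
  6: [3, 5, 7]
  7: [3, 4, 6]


Visit 0, enqueue [2, 4]
Visit 2, enqueue []
Visit 4, enqueue [7]
Visit 7, enqueue [3, 6]
Visit 3, enqueue [1]
Visit 6, enqueue [5]
Visit 1, enqueue []
Visit 5, enqueue []

BFS order: [0, 2, 4, 7, 3, 6, 1, 5]
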